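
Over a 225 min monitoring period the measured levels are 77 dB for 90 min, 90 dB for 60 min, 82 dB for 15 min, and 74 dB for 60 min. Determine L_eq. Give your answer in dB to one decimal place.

84.8 dB

L_eq = 10·log₁₀[(1/T)·Σ tᵢ·10^(Lᵢ/10)] with T = 225 min.
Σ tᵢ·10^(Lᵢ/10) = 90·10^(77/10) + 60·10^(90/10) + 15·10^(82/10) + 60·10^(74/10) = 6.840e+10.
L_eq = 10·log₁₀(6.840e+10/225) = 84.83 dB.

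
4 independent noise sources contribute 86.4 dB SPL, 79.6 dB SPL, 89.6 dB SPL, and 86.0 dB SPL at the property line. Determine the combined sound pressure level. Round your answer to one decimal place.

For uncorrelated sources the intensities add, so convert each level to linear form, sum, and take 10·log₁₀ of the total.
Σ 10^(L/10) = 10^(86.4/10) + 10^(79.6/10) + 10^(89.6/10) + 10^(86.0/10) = 1.838e+09.
L_total = 10·log₁₀(1.838e+09) = 92.64 dB SPL.

92.6 dB SPL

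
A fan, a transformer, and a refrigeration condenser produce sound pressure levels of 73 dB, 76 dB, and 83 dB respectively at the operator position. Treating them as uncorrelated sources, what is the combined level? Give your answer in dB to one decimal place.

For uncorrelated sources the intensities add, so convert each level to linear form, sum, and take 10·log₁₀ of the total.
Σ 10^(L/10) = 10^(73/10) + 10^(76/10) + 10^(83/10) = 2.593e+08.
L_total = 10·log₁₀(2.593e+08) = 84.14 dB.

84.1 dB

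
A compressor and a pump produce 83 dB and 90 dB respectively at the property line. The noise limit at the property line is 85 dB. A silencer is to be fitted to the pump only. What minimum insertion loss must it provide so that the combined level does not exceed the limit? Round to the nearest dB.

9 dB

Everything except the pump sums to 10^(83/10) = 1.995e+08 in linear terms, 83.00 dB.
The limit corresponds to 10^(85/10) = 3.162e+08; subtracting the fixed part leaves 1.167e+08 for the pump, i.e. 80.67 dB.
Required insertion loss = 90 − 80.67 = 9.33 dB.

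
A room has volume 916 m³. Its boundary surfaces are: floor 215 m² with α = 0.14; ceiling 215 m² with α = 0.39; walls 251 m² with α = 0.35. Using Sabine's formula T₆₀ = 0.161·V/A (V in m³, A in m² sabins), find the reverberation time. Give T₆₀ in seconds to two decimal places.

0.73 s

Total absorption A = 215·0.14 + 215·0.39 + 251·0.35 = 201.80 m² sabins.
T₆₀ = 0.161·V/A = 0.161·916/201.80 = 0.731 s.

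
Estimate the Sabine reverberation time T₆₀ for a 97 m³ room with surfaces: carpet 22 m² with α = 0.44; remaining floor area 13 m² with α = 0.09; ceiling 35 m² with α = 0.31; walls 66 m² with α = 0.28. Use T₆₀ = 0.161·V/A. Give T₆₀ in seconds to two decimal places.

0.39 s

Summing Sᵢαᵢ: 22·0.44 + 13·0.09 + 35·0.31 + 66·0.28 = 40.18 m².
T₆₀ = 0.161 × 97 / 40.18 = 0.389 s.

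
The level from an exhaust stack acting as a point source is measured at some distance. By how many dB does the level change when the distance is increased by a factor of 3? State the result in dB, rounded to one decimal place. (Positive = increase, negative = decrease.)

With spherical spreading the level changes by −20·log₁₀(r₂/r₁).
ΔL = −20·log₁₀(3) = -9.54 dB.

-9.5 dB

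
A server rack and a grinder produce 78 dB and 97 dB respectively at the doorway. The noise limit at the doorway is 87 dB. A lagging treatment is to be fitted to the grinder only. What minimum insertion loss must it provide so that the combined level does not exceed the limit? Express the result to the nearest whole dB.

11 dB

Fixed contribution from the other source: Σ 10^(L/10) = 10^(78/10) = 6.310e+07 (78.00 dB).
To meet 87 dB overall, the treated grinder may contribute at most 10^(87/10) − 6.310e+07 = 4.381e+08, i.e. 86.42 dB.
So the grinder must be reduced from 97 to 86.42 dB: IL = 10.58 dB.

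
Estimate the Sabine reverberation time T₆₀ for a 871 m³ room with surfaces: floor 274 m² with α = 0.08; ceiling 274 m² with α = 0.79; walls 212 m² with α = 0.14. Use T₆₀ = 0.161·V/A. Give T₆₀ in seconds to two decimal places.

Summing Sᵢαᵢ: 274·0.08 + 274·0.79 + 212·0.14 = 268.06 m².
T₆₀ = 0.161 × 871 / 268.06 = 0.523 s.

0.52 s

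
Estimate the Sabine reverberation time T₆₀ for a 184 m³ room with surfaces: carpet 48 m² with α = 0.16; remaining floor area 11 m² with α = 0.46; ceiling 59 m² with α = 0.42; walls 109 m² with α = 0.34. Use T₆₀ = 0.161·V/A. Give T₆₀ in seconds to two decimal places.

0.40 s

Total absorption A = 48·0.16 + 11·0.46 + 59·0.42 + 109·0.34 = 74.58 m² sabins.
T₆₀ = 0.161·V/A = 0.161·184/74.58 = 0.397 s.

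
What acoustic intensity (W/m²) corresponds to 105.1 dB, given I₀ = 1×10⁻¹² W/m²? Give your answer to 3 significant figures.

0.0324 W/m²

I = I₀·10^(L/10) = 10⁻¹² × 10^(105.1/10) = 10^(-1.490).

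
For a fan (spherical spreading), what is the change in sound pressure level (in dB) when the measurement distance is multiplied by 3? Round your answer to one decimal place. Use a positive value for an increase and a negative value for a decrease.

With spherical spreading the level changes by −20·log₁₀(r₂/r₁).
ΔL = −20·log₁₀(3) = -9.54 dB.

-9.5 dB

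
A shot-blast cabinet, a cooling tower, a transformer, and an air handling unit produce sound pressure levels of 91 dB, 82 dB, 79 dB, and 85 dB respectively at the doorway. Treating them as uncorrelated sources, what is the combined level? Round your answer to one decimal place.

92.6 dB

Incoherent sources combine by intensity addition: L_total = 10·log₁₀(Σ 10^(L_i/10)).
Σ 10^(L/10) = 10^(91/10) + 10^(82/10) + 10^(79/10) + 10^(85/10) = 1.813e+09.
L_total = 10·log₁₀(1.813e+09) = 92.58 dB.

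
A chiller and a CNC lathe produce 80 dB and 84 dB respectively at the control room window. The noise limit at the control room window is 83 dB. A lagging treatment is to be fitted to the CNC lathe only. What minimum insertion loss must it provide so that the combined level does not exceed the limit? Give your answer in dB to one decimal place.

The untreated sources together contribute 10^(80/10) = 1.000e+08, i.e. 80.00 dB.
To meet 83 dB overall, the treated CNC lathe may contribute at most 10^(83/10) − 1.000e+08 = 9.953e+07, i.e. 79.98 dB.
So the CNC lathe must be reduced from 84 to 79.98 dB: IL = 4.02 dB.

4.0 dB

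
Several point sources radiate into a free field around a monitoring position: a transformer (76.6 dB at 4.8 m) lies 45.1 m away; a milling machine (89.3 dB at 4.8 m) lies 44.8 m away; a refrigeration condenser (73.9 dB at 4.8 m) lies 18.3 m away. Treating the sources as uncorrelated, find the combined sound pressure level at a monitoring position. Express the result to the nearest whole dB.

71 dB

Propagate each source to the receiver with L = L_ref − 20·log₁₀(r/r_ref), then add intensities.
transformer: 76.6 − 20·log₁₀(45.1/4.8) = 76.6 − 19.46 = 57.14 dB.
milling machine: 89.3 − 20·log₁₀(44.8/4.8) = 89.3 − 19.40 = 69.90 dB.
refrigeration condenser: 73.9 − 20·log₁₀(18.3/4.8) = 73.9 − 11.62 = 62.28 dB.
Σ 10^(L/10) = 1.198e+07 → L_total = 10·log₁₀(1.198e+07) = 70.78 dB.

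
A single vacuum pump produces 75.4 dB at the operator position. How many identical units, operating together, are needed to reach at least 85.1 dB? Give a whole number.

N identical sources give L₁ + 10·log₁₀ N, so require 10·log₁₀ N ≥ 85.1 − 75.4 = 9.7 dB.
N ≥ 10^(9.7/10) = 9.333, so N = 10.

10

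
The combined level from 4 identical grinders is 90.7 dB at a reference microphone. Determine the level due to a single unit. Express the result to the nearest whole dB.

4 equal contributions raise the level by 10·log₁₀ 4 = 6.021 dB, so each unit alone gives 90.7 − 6.021.

85 dB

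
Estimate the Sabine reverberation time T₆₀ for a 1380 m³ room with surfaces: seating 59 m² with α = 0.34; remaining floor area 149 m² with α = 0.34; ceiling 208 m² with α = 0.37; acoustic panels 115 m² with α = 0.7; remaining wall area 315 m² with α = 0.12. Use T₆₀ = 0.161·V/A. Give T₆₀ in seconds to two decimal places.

Total absorption A = 59·0.34 + 149·0.34 + 208·0.37 + 115·0.7 + 315·0.12 = 265.98 m² sabins.
T₆₀ = 0.161 × 1380 / 265.98 = 0.835 s.

0.84 s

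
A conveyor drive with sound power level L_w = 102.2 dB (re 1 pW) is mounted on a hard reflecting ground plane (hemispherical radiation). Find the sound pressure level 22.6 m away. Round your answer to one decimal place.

L_p = L_w − 10·log₁₀(2π·r²) with r = 22.6 m.
2π·r² = 3209 m², 10·log₁₀ of that is 35.064 dB.
L_p = 102.2 − 35.064 = 67.14 dB.

67.1 dB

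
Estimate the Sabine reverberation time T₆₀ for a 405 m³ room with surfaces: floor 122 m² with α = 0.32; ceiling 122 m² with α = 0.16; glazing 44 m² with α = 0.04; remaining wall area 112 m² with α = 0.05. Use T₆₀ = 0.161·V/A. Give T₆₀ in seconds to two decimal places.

Summing Sᵢαᵢ: 122·0.32 + 122·0.16 + 44·0.04 + 112·0.05 = 65.92 m².
T₆₀ = 0.161·V/A = 0.161·405/65.92 = 0.989 s.

0.99 s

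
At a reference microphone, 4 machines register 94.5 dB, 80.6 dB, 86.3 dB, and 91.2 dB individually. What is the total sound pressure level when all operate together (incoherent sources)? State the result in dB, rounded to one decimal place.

Incoherent sources combine by intensity addition: L_total = 10·log₁₀(Σ 10^(L_i/10)).
Σ 10^(L/10) = 10^(94.5/10) + 10^(80.6/10) + 10^(86.3/10) + 10^(91.2/10) = 4.678e+09.
L_total = 10·log₁₀(4.678e+09) = 96.70 dB.

96.7 dB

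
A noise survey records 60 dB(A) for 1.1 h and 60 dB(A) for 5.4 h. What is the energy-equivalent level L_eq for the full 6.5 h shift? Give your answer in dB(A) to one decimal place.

60.0 dB(A)

Weight each interval's intensity by its duration and average over T = 6.5 h:
Σ tᵢ·10^(Lᵢ/10) = 1.1·10^(60/10) + 5.4·10^(60/10) = 6.500e+06.
L_eq = 10·log₁₀(6.500e+06/6.5) = 60.00 dB(A).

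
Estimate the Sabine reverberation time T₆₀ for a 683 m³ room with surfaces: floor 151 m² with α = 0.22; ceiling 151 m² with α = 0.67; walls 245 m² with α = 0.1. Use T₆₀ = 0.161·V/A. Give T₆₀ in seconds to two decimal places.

A = Σ Sᵢαᵢ = 151·0.22 + 151·0.67 + 245·0.1 = 158.89 m².
T₆₀ = 0.161 × 683 / 158.89 = 0.692 s.

0.69 s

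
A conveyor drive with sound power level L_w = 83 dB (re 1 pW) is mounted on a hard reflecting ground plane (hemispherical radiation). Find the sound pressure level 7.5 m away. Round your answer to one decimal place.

L_p = L_w − 10·log₁₀(2π·r²) with r = 7.5 m.
2π·r² = 353.4 m², 10·log₁₀ of that is 25.483 dB.
L_p = 83 − 25.483 = 57.52 dB.

57.5 dB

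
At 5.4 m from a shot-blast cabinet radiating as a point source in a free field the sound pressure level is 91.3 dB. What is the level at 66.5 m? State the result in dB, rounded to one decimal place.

69.5 dB

Spherical spreading from a point source gives a 20·log₁₀(r₂/r₁) drop.
L₂ = 91.3 − 20·log₁₀(66.5/5.4) = 91.3 − 21.809 = 69.49 dB.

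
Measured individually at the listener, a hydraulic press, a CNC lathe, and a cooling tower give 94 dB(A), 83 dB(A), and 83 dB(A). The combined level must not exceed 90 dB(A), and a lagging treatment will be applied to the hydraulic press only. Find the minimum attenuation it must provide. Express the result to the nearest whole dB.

6 dB

Fixed contribution from the other sources: Σ 10^(L/10) = 10^(83/10) + 10^(83/10) = 3.991e+08 (86.01 dB(A)).
To meet 90 dB(A) overall, the treated hydraulic press may contribute at most 10^(90/10) − 3.991e+08 = 6.009e+08, i.e. 87.79 dB(A).
So the hydraulic press must be reduced from 94 to 87.79 dB(A): IL = 6.21 dB.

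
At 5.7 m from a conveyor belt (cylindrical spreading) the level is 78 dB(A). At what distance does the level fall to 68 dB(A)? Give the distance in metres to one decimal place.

For a line source L₁ − L₂ = 10·log₁₀(r₂/r₁), so r₂ = r₁·10^((L₁−L₂)/10).
r₂ = 5.7·10^((78−68)/10) = 5.7·10^(10.0/10) = 57.00 m.

57.0 m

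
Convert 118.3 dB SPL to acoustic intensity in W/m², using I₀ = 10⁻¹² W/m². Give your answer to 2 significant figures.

0.68 W/m²

L = 10·log₁₀(I/I₀) ⇒ I = I₀·10^(L/10) = 10⁻¹² × 10^11.83.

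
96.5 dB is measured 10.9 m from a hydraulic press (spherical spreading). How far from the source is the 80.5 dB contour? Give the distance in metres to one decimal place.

Point-source spreading drops the level by 20·log₁₀(r₂/r₁); inverting, r₂/r₁ = 10^(ΔL/20).
r₂ = 10.9·10^((96.5−80.5)/20) = 10.9·10^(16.0/20) = 68.77 m.

68.8 m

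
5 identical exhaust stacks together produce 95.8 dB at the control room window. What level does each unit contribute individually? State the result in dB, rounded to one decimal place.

88.8 dB

Dividing the total intensity by 5 lowers the level by 10·log₁₀ 5 = 6.990 dB: L₁ = 95.8 − 6.990.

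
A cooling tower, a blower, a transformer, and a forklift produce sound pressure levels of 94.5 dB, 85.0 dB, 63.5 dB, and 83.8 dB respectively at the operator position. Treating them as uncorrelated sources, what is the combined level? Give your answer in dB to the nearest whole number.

For uncorrelated sources the intensities add, so convert each level to linear form, sum, and take 10·log₁₀ of the total.
Σ 10^(L/10) = 10^(94.5/10) + 10^(85.0/10) + 10^(63.5/10) + 10^(83.8/10) = 3.377e+09.
L_total = 10·log₁₀(3.377e+09) = 95.28 dB.

95 dB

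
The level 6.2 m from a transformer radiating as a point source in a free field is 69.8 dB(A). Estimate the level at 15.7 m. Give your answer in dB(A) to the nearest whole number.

Point-source attenuation: ΔL = 20·log₁₀(r₂/r₁) = 20·log₁₀(15.7/6.2) = 8.070 dB.
L₂ = 69.8 − 20·log₁₀(15.7/6.2) = 69.8 − 8.070 = 61.73 dB(A).

62 dB(A)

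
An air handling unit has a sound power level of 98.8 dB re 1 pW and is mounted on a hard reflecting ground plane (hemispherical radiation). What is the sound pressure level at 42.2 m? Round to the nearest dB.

58 dB

The power spreads over a hemisphere of area 2π·r², so L_p = L_w − 10·log₁₀(2π·r²).
2π·r² = 1.119e+04 m², 10·log₁₀ of that is 40.488 dB.
L_p = 98.8 − 40.488 = 58.31 dB.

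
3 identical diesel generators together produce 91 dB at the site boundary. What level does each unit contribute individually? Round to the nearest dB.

Dividing the total intensity by 3 lowers the level by 10·log₁₀ 3 = 4.771 dB: L₁ = 91 − 4.771.

86 dB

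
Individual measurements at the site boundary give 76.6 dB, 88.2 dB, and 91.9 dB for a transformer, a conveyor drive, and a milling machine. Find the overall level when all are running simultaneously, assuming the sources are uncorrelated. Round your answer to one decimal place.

Incoherent sources combine by intensity addition: L_total = 10·log₁₀(Σ 10^(L_i/10)).
Σ 10^(L/10) = 10^(76.6/10) + 10^(88.2/10) + 10^(91.9/10) = 2.255e+09.
L_total = 10·log₁₀(2.255e+09) = 93.53 dB.

93.5 dB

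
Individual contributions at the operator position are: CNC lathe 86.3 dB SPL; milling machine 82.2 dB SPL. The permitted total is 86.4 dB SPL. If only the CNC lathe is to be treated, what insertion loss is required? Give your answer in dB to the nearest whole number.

2 dB

Fixed contribution from the other source: Σ 10^(L/10) = 10^(82.2/10) = 1.660e+08 (82.20 dB SPL).
To meet 86.4 dB SPL overall, the treated CNC lathe may contribute at most 10^(86.4/10) − 1.660e+08 = 2.706e+08, i.e. 84.32 dB SPL.
So the CNC lathe must be reduced from 86.3 to 84.32 dB SPL: IL = 1.98 dB.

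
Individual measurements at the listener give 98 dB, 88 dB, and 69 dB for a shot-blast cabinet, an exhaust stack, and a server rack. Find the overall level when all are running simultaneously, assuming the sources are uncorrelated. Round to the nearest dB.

98 dB

For uncorrelated sources the intensities add, so convert each level to linear form, sum, and take 10·log₁₀ of the total.
Σ 10^(L/10) = 10^(98/10) + 10^(88/10) + 10^(69/10) = 6.948e+09.
L_total = 10·log₁₀(6.948e+09) = 98.42 dB.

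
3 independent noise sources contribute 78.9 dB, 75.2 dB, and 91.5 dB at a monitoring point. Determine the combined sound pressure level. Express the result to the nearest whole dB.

92 dB

For uncorrelated sources the intensities add, so convert each level to linear form, sum, and take 10·log₁₀ of the total.
Σ 10^(L/10) = 10^(78.9/10) + 10^(75.2/10) + 10^(91.5/10) = 1.523e+09.
L_total = 10·log₁₀(1.523e+09) = 91.83 dB.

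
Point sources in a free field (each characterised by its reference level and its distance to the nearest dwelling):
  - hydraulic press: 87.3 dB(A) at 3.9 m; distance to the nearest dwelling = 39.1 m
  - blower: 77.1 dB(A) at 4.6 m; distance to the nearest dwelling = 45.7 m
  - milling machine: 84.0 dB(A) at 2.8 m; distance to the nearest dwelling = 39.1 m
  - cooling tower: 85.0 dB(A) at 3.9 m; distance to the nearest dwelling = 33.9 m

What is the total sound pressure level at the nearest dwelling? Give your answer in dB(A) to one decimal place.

Propagate each source to the receiver with L = L_ref − 20·log₁₀(r/r_ref), then add intensities.
hydraulic press: 87.3 − 20·log₁₀(39.1/3.9) = 87.3 − 20.02 = 67.28 dB(A).
blower: 77.1 − 20·log₁₀(45.7/4.6) = 77.1 − 19.94 = 57.16 dB(A).
milling machine: 84.0 − 20·log₁₀(39.1/2.8) = 84.0 − 22.90 = 61.10 dB(A).
cooling tower: 85.0 − 20·log₁₀(33.9/3.9) = 85.0 − 18.78 = 66.22 dB(A).
Σ 10^(L/10) = 1.134e+07 → L_total = 10·log₁₀(1.134e+07) = 70.54 dB(A).

70.5 dB(A)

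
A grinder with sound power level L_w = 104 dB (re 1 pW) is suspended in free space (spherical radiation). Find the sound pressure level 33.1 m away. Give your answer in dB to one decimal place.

62.6 dB

Free-field spherical radiation: L_p = L_w − 10·log₁₀(4π·r²), r = 33.1 m.
4π·r² = 1.377e+04 m², 10·log₁₀ of that is 41.389 dB.
L_p = 104 − 41.389 = 62.61 dB.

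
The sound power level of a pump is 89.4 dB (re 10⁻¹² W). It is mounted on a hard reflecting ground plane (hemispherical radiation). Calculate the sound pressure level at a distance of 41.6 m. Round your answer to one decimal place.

49.0 dB

The power spreads over a hemisphere of area 2π·r², so L_p = L_w − 10·log₁₀(2π·r²).
2π·r² = 1.087e+04 m², 10·log₁₀ of that is 40.364 dB.
L_p = 89.4 − 40.364 = 49.04 dB.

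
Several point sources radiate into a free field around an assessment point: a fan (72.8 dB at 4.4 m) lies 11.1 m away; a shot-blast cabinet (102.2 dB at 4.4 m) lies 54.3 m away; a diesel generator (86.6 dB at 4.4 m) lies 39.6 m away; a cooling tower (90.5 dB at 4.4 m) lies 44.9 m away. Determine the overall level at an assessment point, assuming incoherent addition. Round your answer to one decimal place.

First find each source's level at the receiver (point-source: −20·log₁₀(r/r_ref)), then combine on an intensity basis.
fan: 72.8 − 20·log₁₀(11.1/4.4) = 72.8 − 8.04 = 64.76 dB.
shot-blast cabinet: 102.2 − 20·log₁₀(54.3/4.4) = 102.2 − 21.83 = 80.37 dB.
diesel generator: 86.6 − 20·log₁₀(39.6/4.4) = 86.6 − 19.08 = 67.52 dB.
cooling tower: 90.5 − 20·log₁₀(44.9/4.4) = 90.5 − 20.18 = 70.32 dB.
Σ 10^(L/10) = 1.284e+08 → L_total = 10·log₁₀(1.284e+08) = 81.09 dB.

81.1 dB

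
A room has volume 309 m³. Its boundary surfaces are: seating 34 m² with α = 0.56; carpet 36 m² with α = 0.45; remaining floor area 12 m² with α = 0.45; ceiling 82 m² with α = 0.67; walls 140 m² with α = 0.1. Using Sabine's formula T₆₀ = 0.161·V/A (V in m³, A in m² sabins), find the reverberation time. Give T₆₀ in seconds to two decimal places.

0.45 s

Total absorption A = 34·0.56 + 36·0.45 + 12·0.45 + 82·0.67 + 140·0.1 = 109.58 m² sabins.
T₆₀ = 0.161·V/A = 0.161·309/109.58 = 0.454 s.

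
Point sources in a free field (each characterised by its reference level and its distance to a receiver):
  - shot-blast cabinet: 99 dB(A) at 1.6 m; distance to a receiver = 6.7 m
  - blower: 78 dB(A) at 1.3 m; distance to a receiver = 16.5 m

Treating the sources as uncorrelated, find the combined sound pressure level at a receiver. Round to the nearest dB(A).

Apply inverse-square spreading to bring every level to the receiver, then sum 10^(L/10).
shot-blast cabinet: 99 − 20·log₁₀(6.7/1.6) = 99 − 12.44 = 86.56 dB(A).
blower: 78 − 20·log₁₀(16.5/1.3) = 78 − 22.07 = 55.93 dB(A).
Σ 10^(L/10) = 4.534e+08 → L_total = 10·log₁₀(4.534e+08) = 86.56 dB(A).

87 dB(A)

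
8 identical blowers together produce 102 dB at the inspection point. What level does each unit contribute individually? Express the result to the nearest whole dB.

93 dB

For N identical incoherent sources L_total = L₁ + 10·log₁₀ N, so L₁ = 102 − 10·log₁₀(8) = 102 − 9.031.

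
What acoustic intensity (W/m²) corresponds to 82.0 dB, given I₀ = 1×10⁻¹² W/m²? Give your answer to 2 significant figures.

I = I₀·10^(L/10) = 10⁻¹² × 10^(82.0/10) = 10^(-3.800).

0.00016 W/m²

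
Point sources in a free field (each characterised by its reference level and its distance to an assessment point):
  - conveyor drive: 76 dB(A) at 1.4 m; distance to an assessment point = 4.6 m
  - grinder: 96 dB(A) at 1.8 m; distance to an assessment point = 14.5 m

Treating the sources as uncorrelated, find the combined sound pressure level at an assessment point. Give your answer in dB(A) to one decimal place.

78.1 dB(A)

Apply inverse-square spreading to bring every level to the receiver, then sum 10^(L/10).
conveyor drive: 76 − 20·log₁₀(4.6/1.4) = 76 − 10.33 = 65.67 dB(A).
grinder: 96 − 20·log₁₀(14.5/1.8) = 96 − 18.12 = 77.88 dB(A).
Σ 10^(L/10) = 6.504e+07 → L_total = 10·log₁₀(6.504e+07) = 78.13 dB(A).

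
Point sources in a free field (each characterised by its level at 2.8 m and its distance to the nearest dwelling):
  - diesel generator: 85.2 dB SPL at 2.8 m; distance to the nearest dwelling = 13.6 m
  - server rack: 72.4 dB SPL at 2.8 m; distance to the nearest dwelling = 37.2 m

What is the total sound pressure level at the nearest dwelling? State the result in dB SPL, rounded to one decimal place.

Apply inverse-square spreading to bring every level to the receiver, then sum 10^(L/10).
diesel generator: 85.2 − 20·log₁₀(13.6/2.8) = 85.2 − 13.73 = 71.47 dB SPL.
server rack: 72.4 − 20·log₁₀(37.2/2.8) = 72.4 − 22.47 = 49.93 dB SPL.
Σ 10^(L/10) = 1.413e+07 → L_total = 10·log₁₀(1.413e+07) = 71.50 dB SPL.

71.5 dB SPL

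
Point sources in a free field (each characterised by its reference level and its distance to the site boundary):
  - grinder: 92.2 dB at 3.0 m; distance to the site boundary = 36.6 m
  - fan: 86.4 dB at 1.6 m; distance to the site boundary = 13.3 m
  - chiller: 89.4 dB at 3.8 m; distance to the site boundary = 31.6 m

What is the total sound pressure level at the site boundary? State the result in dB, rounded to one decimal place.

Propagate each source to the receiver with L = L_ref − 20·log₁₀(r/r_ref), then add intensities.
grinder: 92.2 − 20·log₁₀(36.6/3.0) = 92.2 − 21.73 = 70.47 dB.
fan: 86.4 − 20·log₁₀(13.3/1.6) = 86.4 − 18.39 = 68.01 dB.
chiller: 89.4 − 20·log₁₀(31.6/3.8) = 89.4 − 18.40 = 71.00 dB.
Σ 10^(L/10) = 3.006e+07 → L_total = 10·log₁₀(3.006e+07) = 74.78 dB.

74.8 dB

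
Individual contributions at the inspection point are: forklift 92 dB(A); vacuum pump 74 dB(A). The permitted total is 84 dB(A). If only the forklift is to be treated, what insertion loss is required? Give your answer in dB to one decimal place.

8.5 dB

Fixed contribution from the other source: Σ 10^(L/10) = 10^(74/10) = 2.512e+07 (74.00 dB(A)).
The limit corresponds to 10^(84/10) = 2.512e+08; subtracting the fixed part leaves 2.261e+08 for the forklift, i.e. 83.54 dB(A).
Required insertion loss = 92 − 83.54 = 8.46 dB.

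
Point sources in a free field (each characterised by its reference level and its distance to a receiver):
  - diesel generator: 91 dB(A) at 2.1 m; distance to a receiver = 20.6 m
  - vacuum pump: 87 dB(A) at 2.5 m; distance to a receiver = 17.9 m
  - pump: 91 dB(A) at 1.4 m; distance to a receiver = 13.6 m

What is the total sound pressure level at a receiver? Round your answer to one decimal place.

Apply inverse-square spreading to bring every level to the receiver, then sum 10^(L/10).
diesel generator: 91 − 20·log₁₀(20.6/2.1) = 91 − 19.83 = 71.17 dB(A).
vacuum pump: 87 − 20·log₁₀(17.9/2.5) = 87 − 17.10 = 69.90 dB(A).
pump: 91 − 20·log₁₀(13.6/1.4) = 91 − 19.75 = 71.25 dB(A).
Σ 10^(L/10) = 3.620e+07 → L_total = 10·log₁₀(3.620e+07) = 75.59 dB(A).

75.6 dB(A)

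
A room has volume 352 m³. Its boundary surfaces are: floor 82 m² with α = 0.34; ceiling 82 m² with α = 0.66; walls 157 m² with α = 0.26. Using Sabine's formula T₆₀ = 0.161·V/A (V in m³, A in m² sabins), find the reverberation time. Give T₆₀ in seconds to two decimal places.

0.46 s

Total absorption A = 82·0.34 + 82·0.66 + 157·0.26 = 122.82 m² sabins.
T₆₀ = 0.161·V/A = 0.161·352/122.82 = 0.461 s.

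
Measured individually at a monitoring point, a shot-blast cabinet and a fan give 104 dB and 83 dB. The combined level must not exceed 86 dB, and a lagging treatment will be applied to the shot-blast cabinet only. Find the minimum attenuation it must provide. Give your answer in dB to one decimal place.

21.0 dB

The untreated sources together contribute 10^(83/10) = 1.995e+08, i.e. 83.00 dB.
To meet 86 dB overall, the treated shot-blast cabinet may contribute at most 10^(86/10) − 1.995e+08 = 1.986e+08, i.e. 82.98 dB.
So the shot-blast cabinet must be reduced from 104 to 82.98 dB: IL = 21.02 dB.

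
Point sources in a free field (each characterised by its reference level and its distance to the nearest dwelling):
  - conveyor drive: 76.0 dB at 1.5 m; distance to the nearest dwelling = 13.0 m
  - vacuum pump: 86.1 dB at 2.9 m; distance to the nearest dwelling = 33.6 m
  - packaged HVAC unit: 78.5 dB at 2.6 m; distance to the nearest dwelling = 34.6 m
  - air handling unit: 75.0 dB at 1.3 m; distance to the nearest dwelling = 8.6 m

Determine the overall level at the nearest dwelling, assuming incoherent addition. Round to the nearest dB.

Apply inverse-square spreading to bring every level to the receiver, then sum 10^(L/10).
conveyor drive: 76.0 − 20·log₁₀(13.0/1.5) = 76.0 − 18.76 = 57.24 dB.
vacuum pump: 86.1 − 20·log₁₀(33.6/2.9) = 86.1 − 21.28 = 64.82 dB.
packaged HVAC unit: 78.5 − 20·log₁₀(34.6/2.6) = 78.5 − 22.48 = 56.02 dB.
air handling unit: 75.0 − 20·log₁₀(8.6/1.3) = 75.0 − 16.41 = 58.59 dB.
Σ 10^(L/10) = 4.687e+06 → L_total = 10·log₁₀(4.687e+06) = 66.71 dB.

67 dB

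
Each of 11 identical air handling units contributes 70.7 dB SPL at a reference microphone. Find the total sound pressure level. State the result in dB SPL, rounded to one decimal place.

L_total = L₁ + 10·log₁₀ N for N identical incoherent sources.
L_total = 70.7 + 10·log₁₀(11) = 70.7 + 10.414 = 81.11 dB SPL.

81.1 dB SPL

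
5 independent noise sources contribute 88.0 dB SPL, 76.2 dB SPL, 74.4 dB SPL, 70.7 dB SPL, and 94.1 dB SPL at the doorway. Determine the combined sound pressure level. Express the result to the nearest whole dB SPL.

95 dB SPL

For uncorrelated sources the intensities add, so convert each level to linear form, sum, and take 10·log₁₀ of the total.
Σ 10^(L/10) = 10^(88.0/10) + 10^(76.2/10) + 10^(74.4/10) + 10^(70.7/10) + 10^(94.1/10) = 3.282e+09.
L_total = 10·log₁₀(3.282e+09) = 95.16 dB SPL.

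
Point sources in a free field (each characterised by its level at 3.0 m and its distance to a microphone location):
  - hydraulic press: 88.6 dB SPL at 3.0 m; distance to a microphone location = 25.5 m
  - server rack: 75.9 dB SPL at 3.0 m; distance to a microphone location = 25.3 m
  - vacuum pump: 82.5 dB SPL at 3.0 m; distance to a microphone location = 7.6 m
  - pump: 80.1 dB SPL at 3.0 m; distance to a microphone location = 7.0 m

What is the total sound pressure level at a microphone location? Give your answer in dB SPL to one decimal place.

77.6 dB SPL

Apply inverse-square spreading to bring every level to the receiver, then sum 10^(L/10).
hydraulic press: 88.6 − 20·log₁₀(25.5/3.0) = 88.6 − 18.59 = 70.01 dB SPL.
server rack: 75.9 − 20·log₁₀(25.3/3.0) = 75.9 − 18.52 = 57.38 dB SPL.
vacuum pump: 82.5 − 20·log₁₀(7.6/3.0) = 82.5 − 8.07 = 74.43 dB SPL.
pump: 80.1 − 20·log₁₀(7.0/3.0) = 80.1 − 7.36 = 72.74 dB SPL.
Σ 10^(L/10) = 5.708e+07 → L_total = 10·log₁₀(5.708e+07) = 77.56 dB SPL.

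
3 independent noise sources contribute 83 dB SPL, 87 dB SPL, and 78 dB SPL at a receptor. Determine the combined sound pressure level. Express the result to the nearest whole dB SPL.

Incoherent sources combine by intensity addition: L_total = 10·log₁₀(Σ 10^(L_i/10)).
Σ 10^(L/10) = 10^(83/10) + 10^(87/10) + 10^(78/10) = 7.638e+08.
L_total = 10·log₁₀(7.638e+08) = 88.83 dB SPL.

89 dB SPL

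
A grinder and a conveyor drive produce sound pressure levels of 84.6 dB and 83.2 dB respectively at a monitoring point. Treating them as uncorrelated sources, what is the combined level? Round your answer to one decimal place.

87.0 dB

Incoherent sources combine by intensity addition: L_total = 10·log₁₀(Σ 10^(L_i/10)).
Σ 10^(L/10) = 10^(84.6/10) + 10^(83.2/10) = 4.973e+08.
L_total = 10·log₁₀(4.973e+08) = 86.97 dB.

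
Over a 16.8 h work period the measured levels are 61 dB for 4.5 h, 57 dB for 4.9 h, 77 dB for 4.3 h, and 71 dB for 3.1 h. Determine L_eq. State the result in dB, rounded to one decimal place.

Weight each interval's intensity by its duration and average over T = 16.8 h:
Σ tᵢ·10^(Lᵢ/10) = 4.5·10^(61/10) + 4.9·10^(57/10) + 4.3·10^(77/10) + 3.1·10^(71/10) = 2.627e+08.
L_eq = 10·log₁₀(2.627e+08/16.8) = 71.94 dB.

71.9 dB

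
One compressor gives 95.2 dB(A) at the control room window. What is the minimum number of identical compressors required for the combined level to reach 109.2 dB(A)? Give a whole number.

26

N identical sources give L₁ + 10·log₁₀ N, so require 10·log₁₀ N ≥ 109.2 − 95.2 = 14.0 dB.
N ≥ 10^(14.0/10) = 25.119, so N = 26.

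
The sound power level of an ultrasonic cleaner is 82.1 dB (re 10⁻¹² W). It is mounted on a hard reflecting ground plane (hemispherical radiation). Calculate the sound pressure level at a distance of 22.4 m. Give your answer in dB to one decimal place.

47.1 dB

Free-field hemispherical radiation: L_p = L_w − 10·log₁₀(2π·r²), r = 22.4 m.
2π·r² = 3153 m², 10·log₁₀ of that is 34.987 dB.
L_p = 82.1 − 34.987 = 47.11 dB.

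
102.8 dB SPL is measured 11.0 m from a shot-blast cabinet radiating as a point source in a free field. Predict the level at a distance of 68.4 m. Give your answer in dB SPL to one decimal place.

Point-source attenuation: ΔL = 20·log₁₀(r₂/r₁) = 20·log₁₀(68.4/11.0) = 15.873 dB.
L₂ = 102.8 − 20·log₁₀(68.4/11.0) = 102.8 − 15.873 = 86.93 dB SPL.

86.9 dB SPL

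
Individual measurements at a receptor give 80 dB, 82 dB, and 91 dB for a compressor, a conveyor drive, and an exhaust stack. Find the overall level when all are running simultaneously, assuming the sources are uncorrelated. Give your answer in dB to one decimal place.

Incoherent sources combine by intensity addition: L_total = 10·log₁₀(Σ 10^(L_i/10)).
Σ 10^(L/10) = 10^(80/10) + 10^(82/10) + 10^(91/10) = 1.517e+09.
L_total = 10·log₁₀(1.517e+09) = 91.81 dB.

91.8 dB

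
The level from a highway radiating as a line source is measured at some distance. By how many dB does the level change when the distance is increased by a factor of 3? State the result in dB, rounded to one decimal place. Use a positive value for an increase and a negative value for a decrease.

-4.8 dB

Line-source spreading: ΔL = −10·log₁₀(r₂/r₁).
ΔL = −10·log₁₀(3) = -4.77 dB.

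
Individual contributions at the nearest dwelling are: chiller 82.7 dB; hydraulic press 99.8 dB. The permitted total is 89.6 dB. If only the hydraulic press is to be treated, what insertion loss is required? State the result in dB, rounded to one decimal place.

Everything except the hydraulic press sums to 10^(82.7/10) = 1.862e+08 in linear terms, 82.70 dB.
The limit corresponds to 10^(89.6/10) = 9.120e+08; subtracting the fixed part leaves 7.258e+08 for the hydraulic press, i.e. 88.61 dB.
Required insertion loss = 99.8 − 88.61 = 11.19 dB.

11.2 dB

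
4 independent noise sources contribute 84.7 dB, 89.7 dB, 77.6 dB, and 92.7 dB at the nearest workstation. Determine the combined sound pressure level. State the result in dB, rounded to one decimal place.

95.0 dB

Incoherent sources combine by intensity addition: L_total = 10·log₁₀(Σ 10^(L_i/10)).
Σ 10^(L/10) = 10^(84.7/10) + 10^(89.7/10) + 10^(77.6/10) + 10^(92.7/10) = 3.148e+09.
L_total = 10·log₁₀(3.148e+09) = 94.98 dB.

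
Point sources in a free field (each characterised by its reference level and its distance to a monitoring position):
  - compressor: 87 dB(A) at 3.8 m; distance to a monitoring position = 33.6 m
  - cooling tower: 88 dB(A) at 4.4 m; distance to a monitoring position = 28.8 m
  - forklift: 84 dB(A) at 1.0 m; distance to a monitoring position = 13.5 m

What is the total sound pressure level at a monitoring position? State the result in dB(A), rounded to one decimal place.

Propagate each source to the receiver with L = L_ref − 20·log₁₀(r/r_ref), then add intensities.
compressor: 87 − 20·log₁₀(33.6/3.8) = 87 − 18.93 = 68.07 dB(A).
cooling tower: 88 − 20·log₁₀(28.8/4.4) = 88 − 16.32 = 71.68 dB(A).
forklift: 84 − 20·log₁₀(13.5/1.0) = 84 − 22.61 = 61.39 dB(A).
Σ 10^(L/10) = 2.252e+07 → L_total = 10·log₁₀(2.252e+07) = 73.52 dB(A).

73.5 dB(A)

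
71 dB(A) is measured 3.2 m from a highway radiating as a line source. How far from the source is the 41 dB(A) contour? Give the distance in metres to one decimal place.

3200.0 m

For a line source L₁ − L₂ = 10·log₁₀(r₂/r₁), so r₂ = r₁·10^((L₁−L₂)/10).
r₂ = 3.2·10^((71−41)/10) = 3.2·10^(30.0/10) = 3200.00 m.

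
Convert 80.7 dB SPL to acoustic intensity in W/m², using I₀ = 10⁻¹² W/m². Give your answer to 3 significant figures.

0.000117 W/m²

L = 10·log₁₀(I/I₀) ⇒ I = I₀·10^(L/10) = 10⁻¹² × 10^8.07.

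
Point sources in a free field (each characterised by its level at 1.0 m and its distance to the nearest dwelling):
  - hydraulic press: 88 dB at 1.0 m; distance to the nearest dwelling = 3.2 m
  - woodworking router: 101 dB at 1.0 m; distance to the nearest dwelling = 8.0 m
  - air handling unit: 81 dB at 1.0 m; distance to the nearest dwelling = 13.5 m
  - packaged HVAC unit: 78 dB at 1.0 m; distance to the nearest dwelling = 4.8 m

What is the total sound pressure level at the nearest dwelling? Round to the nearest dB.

First find each source's level at the receiver (point-source: −20·log₁₀(r/r_ref)), then combine on an intensity basis.
hydraulic press: 88 − 20·log₁₀(3.2/1.0) = 88 − 10.10 = 77.90 dB.
woodworking router: 101 − 20·log₁₀(8.0/1.0) = 101 − 18.06 = 82.94 dB.
air handling unit: 81 − 20·log₁₀(13.5/1.0) = 81 − 22.61 = 58.39 dB.
packaged HVAC unit: 78 − 20·log₁₀(4.8/1.0) = 78 − 13.62 = 64.38 dB.
Σ 10^(L/10) = 2.618e+08 → L_total = 10·log₁₀(2.618e+08) = 84.18 dB.

84 dB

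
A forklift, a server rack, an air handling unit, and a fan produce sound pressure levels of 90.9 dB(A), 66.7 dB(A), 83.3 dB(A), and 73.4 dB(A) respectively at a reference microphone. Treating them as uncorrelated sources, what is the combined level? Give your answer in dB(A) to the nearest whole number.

92 dB(A)

For uncorrelated sources the intensities add, so convert each level to linear form, sum, and take 10·log₁₀ of the total.
Σ 10^(L/10) = 10^(90.9/10) + 10^(66.7/10) + 10^(83.3/10) + 10^(73.4/10) = 1.471e+09.
L_total = 10·log₁₀(1.471e+09) = 91.68 dB(A).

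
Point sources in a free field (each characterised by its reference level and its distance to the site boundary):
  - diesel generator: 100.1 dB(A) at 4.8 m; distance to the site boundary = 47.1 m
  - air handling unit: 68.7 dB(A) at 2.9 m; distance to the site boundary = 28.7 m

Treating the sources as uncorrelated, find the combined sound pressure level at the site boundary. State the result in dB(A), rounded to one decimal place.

Apply inverse-square spreading to bring every level to the receiver, then sum 10^(L/10).
diesel generator: 100.1 − 20·log₁₀(47.1/4.8) = 100.1 − 19.84 = 80.26 dB(A).
air handling unit: 68.7 − 20·log₁₀(28.7/2.9) = 68.7 − 19.91 = 48.79 dB(A).
Σ 10^(L/10) = 1.064e+08 → L_total = 10·log₁₀(1.064e+08) = 80.27 dB(A).

80.3 dB(A)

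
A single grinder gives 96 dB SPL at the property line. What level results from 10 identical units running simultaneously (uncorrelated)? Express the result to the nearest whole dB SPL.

N identical incoherent sources raise the level by 10·log₁₀ N.
L_total = 96 + 10·log₁₀(10) = 96 + 10.000 = 106.00 dB SPL.

106 dB SPL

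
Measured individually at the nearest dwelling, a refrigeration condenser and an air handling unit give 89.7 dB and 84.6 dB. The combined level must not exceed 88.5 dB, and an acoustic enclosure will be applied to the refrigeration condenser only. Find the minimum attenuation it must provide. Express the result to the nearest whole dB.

3 dB

Fixed contribution from the other source: Σ 10^(L/10) = 10^(84.6/10) = 2.884e+08 (84.60 dB).
To meet 88.5 dB overall, the treated refrigeration condenser may contribute at most 10^(88.5/10) − 2.884e+08 = 4.195e+08, i.e. 86.23 dB.
Required insertion loss = 89.7 − 86.23 = 3.47 dB.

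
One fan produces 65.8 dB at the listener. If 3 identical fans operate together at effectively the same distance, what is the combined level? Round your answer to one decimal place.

70.6 dB

L_total = L₁ + 10·log₁₀ N for N identical incoherent sources.
L_total = 65.8 + 10·log₁₀(3) = 65.8 + 4.771 = 70.57 dB.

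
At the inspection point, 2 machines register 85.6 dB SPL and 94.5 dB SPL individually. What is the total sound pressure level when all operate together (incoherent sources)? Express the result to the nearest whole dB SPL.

Incoherent sources combine by intensity addition: L_total = 10·log₁₀(Σ 10^(L_i/10)).
Σ 10^(L/10) = 10^(85.6/10) + 10^(94.5/10) = 3.181e+09.
L_total = 10·log₁₀(3.181e+09) = 95.03 dB SPL.

95 dB SPL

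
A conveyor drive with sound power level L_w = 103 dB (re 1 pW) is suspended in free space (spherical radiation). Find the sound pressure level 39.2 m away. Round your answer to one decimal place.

L_p = L_w − 10·log₁₀(4π·r²) with r = 39.2 m.
4π·r² = 1.931e+04 m², 10·log₁₀ of that is 42.858 dB.
L_p = 103 − 42.858 = 60.14 dB.

60.1 dB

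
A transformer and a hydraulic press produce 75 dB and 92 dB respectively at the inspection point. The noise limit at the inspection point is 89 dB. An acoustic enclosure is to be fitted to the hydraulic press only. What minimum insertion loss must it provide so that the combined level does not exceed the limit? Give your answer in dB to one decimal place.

3.2 dB

The untreated sources together contribute 10^(75/10) = 3.162e+07, i.e. 75.00 dB.
The limit corresponds to 10^(89/10) = 7.943e+08; subtracting the fixed part leaves 7.627e+08 for the hydraulic press, i.e. 88.82 dB.
So the hydraulic press must be reduced from 92 to 88.82 dB: IL = 3.18 dB.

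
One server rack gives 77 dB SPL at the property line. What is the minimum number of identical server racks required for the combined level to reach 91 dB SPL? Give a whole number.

N identical sources give L₁ + 10·log₁₀ N, so require 10·log₁₀ N ≥ 91 − 77 = 14.0 dB.
N ≥ 10^(14.0/10) = 25.119, so N = 26.

26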